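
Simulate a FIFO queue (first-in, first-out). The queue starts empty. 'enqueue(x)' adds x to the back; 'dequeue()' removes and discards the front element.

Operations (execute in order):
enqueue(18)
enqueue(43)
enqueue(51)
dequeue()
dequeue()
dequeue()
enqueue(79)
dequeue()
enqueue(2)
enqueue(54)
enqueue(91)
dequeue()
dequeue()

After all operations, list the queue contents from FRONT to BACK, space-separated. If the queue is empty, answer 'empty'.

Answer: 91

Derivation:
enqueue(18): [18]
enqueue(43): [18, 43]
enqueue(51): [18, 43, 51]
dequeue(): [43, 51]
dequeue(): [51]
dequeue(): []
enqueue(79): [79]
dequeue(): []
enqueue(2): [2]
enqueue(54): [2, 54]
enqueue(91): [2, 54, 91]
dequeue(): [54, 91]
dequeue(): [91]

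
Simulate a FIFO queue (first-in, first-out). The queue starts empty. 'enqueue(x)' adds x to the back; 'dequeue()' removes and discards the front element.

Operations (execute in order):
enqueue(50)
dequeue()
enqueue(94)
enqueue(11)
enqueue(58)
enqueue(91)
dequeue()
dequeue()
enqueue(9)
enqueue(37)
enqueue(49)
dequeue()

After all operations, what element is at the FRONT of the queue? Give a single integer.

enqueue(50): queue = [50]
dequeue(): queue = []
enqueue(94): queue = [94]
enqueue(11): queue = [94, 11]
enqueue(58): queue = [94, 11, 58]
enqueue(91): queue = [94, 11, 58, 91]
dequeue(): queue = [11, 58, 91]
dequeue(): queue = [58, 91]
enqueue(9): queue = [58, 91, 9]
enqueue(37): queue = [58, 91, 9, 37]
enqueue(49): queue = [58, 91, 9, 37, 49]
dequeue(): queue = [91, 9, 37, 49]

Answer: 91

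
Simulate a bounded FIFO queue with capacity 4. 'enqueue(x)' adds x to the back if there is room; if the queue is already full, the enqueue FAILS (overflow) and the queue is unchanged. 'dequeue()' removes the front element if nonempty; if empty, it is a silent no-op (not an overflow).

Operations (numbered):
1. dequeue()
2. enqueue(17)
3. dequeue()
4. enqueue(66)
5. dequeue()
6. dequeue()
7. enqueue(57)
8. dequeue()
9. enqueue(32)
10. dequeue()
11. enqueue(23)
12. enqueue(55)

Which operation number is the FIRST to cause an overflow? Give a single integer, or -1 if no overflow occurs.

1. dequeue(): empty, no-op, size=0
2. enqueue(17): size=1
3. dequeue(): size=0
4. enqueue(66): size=1
5. dequeue(): size=0
6. dequeue(): empty, no-op, size=0
7. enqueue(57): size=1
8. dequeue(): size=0
9. enqueue(32): size=1
10. dequeue(): size=0
11. enqueue(23): size=1
12. enqueue(55): size=2

Answer: -1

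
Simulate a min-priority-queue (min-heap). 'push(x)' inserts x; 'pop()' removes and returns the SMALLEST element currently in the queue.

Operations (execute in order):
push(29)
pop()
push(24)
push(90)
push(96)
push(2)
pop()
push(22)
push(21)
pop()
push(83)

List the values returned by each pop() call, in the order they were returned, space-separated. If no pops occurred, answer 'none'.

Answer: 29 2 21

Derivation:
push(29): heap contents = [29]
pop() → 29: heap contents = []
push(24): heap contents = [24]
push(90): heap contents = [24, 90]
push(96): heap contents = [24, 90, 96]
push(2): heap contents = [2, 24, 90, 96]
pop() → 2: heap contents = [24, 90, 96]
push(22): heap contents = [22, 24, 90, 96]
push(21): heap contents = [21, 22, 24, 90, 96]
pop() → 21: heap contents = [22, 24, 90, 96]
push(83): heap contents = [22, 24, 83, 90, 96]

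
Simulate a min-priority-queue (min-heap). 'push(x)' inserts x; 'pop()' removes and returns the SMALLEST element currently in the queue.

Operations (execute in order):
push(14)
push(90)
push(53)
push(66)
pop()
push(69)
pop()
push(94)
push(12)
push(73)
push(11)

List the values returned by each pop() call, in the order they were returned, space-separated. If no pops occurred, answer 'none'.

push(14): heap contents = [14]
push(90): heap contents = [14, 90]
push(53): heap contents = [14, 53, 90]
push(66): heap contents = [14, 53, 66, 90]
pop() → 14: heap contents = [53, 66, 90]
push(69): heap contents = [53, 66, 69, 90]
pop() → 53: heap contents = [66, 69, 90]
push(94): heap contents = [66, 69, 90, 94]
push(12): heap contents = [12, 66, 69, 90, 94]
push(73): heap contents = [12, 66, 69, 73, 90, 94]
push(11): heap contents = [11, 12, 66, 69, 73, 90, 94]

Answer: 14 53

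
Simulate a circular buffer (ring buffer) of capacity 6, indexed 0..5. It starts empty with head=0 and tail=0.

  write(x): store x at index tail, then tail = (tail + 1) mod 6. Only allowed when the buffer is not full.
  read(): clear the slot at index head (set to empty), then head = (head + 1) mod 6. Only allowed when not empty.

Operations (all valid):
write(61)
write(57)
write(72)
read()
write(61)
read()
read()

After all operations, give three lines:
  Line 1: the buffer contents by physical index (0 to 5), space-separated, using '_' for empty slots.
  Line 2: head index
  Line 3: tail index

write(61): buf=[61 _ _ _ _ _], head=0, tail=1, size=1
write(57): buf=[61 57 _ _ _ _], head=0, tail=2, size=2
write(72): buf=[61 57 72 _ _ _], head=0, tail=3, size=3
read(): buf=[_ 57 72 _ _ _], head=1, tail=3, size=2
write(61): buf=[_ 57 72 61 _ _], head=1, tail=4, size=3
read(): buf=[_ _ 72 61 _ _], head=2, tail=4, size=2
read(): buf=[_ _ _ 61 _ _], head=3, tail=4, size=1

Answer: _ _ _ 61 _ _
3
4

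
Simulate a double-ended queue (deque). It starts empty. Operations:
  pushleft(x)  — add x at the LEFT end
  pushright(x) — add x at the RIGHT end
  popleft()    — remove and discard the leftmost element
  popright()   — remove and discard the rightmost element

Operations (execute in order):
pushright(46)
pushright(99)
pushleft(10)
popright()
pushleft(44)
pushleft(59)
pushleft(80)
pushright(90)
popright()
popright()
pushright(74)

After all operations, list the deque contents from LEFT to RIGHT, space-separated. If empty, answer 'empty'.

pushright(46): [46]
pushright(99): [46, 99]
pushleft(10): [10, 46, 99]
popright(): [10, 46]
pushleft(44): [44, 10, 46]
pushleft(59): [59, 44, 10, 46]
pushleft(80): [80, 59, 44, 10, 46]
pushright(90): [80, 59, 44, 10, 46, 90]
popright(): [80, 59, 44, 10, 46]
popright(): [80, 59, 44, 10]
pushright(74): [80, 59, 44, 10, 74]

Answer: 80 59 44 10 74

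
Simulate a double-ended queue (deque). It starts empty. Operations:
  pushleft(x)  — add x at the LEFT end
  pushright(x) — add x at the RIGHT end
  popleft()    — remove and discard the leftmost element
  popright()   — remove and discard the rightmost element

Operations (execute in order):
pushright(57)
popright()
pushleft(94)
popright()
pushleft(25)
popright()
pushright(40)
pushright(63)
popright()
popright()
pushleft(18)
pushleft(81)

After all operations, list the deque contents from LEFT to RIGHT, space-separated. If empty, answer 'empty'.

Answer: 81 18

Derivation:
pushright(57): [57]
popright(): []
pushleft(94): [94]
popright(): []
pushleft(25): [25]
popright(): []
pushright(40): [40]
pushright(63): [40, 63]
popright(): [40]
popright(): []
pushleft(18): [18]
pushleft(81): [81, 18]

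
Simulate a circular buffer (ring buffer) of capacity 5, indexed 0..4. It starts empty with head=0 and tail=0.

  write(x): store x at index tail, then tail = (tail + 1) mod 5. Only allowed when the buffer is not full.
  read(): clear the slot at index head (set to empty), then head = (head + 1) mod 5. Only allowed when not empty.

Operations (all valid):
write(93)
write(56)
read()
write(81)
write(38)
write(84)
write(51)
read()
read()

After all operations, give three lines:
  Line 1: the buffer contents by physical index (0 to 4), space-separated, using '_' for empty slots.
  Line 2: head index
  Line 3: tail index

Answer: 51 _ _ 38 84
3
1

Derivation:
write(93): buf=[93 _ _ _ _], head=0, tail=1, size=1
write(56): buf=[93 56 _ _ _], head=0, tail=2, size=2
read(): buf=[_ 56 _ _ _], head=1, tail=2, size=1
write(81): buf=[_ 56 81 _ _], head=1, tail=3, size=2
write(38): buf=[_ 56 81 38 _], head=1, tail=4, size=3
write(84): buf=[_ 56 81 38 84], head=1, tail=0, size=4
write(51): buf=[51 56 81 38 84], head=1, tail=1, size=5
read(): buf=[51 _ 81 38 84], head=2, tail=1, size=4
read(): buf=[51 _ _ 38 84], head=3, tail=1, size=3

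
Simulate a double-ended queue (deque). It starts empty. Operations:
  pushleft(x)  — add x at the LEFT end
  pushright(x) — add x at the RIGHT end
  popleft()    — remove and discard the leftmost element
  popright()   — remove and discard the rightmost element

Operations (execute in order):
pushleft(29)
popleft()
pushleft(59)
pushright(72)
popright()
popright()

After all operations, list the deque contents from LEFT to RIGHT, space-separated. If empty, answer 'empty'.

Answer: empty

Derivation:
pushleft(29): [29]
popleft(): []
pushleft(59): [59]
pushright(72): [59, 72]
popright(): [59]
popright(): []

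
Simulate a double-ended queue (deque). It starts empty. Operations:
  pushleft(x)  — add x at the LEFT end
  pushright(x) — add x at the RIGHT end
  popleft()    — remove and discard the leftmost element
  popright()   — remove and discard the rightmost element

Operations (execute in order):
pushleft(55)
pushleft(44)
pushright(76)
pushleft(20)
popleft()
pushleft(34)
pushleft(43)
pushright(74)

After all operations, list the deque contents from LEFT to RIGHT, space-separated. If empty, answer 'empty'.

pushleft(55): [55]
pushleft(44): [44, 55]
pushright(76): [44, 55, 76]
pushleft(20): [20, 44, 55, 76]
popleft(): [44, 55, 76]
pushleft(34): [34, 44, 55, 76]
pushleft(43): [43, 34, 44, 55, 76]
pushright(74): [43, 34, 44, 55, 76, 74]

Answer: 43 34 44 55 76 74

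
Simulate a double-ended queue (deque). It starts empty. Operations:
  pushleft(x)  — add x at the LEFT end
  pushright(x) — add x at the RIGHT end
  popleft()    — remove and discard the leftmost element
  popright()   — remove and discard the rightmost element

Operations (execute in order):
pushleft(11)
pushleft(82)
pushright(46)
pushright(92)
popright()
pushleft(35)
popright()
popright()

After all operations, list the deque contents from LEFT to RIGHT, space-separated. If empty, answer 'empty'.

pushleft(11): [11]
pushleft(82): [82, 11]
pushright(46): [82, 11, 46]
pushright(92): [82, 11, 46, 92]
popright(): [82, 11, 46]
pushleft(35): [35, 82, 11, 46]
popright(): [35, 82, 11]
popright(): [35, 82]

Answer: 35 82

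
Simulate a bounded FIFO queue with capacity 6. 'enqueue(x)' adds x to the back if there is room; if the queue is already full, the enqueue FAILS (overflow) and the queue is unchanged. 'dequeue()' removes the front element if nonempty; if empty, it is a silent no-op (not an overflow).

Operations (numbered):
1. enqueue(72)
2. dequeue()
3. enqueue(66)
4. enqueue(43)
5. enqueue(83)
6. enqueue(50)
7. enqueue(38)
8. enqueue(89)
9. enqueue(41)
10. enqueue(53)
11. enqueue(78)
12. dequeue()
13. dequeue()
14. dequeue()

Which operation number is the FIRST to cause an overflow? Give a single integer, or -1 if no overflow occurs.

1. enqueue(72): size=1
2. dequeue(): size=0
3. enqueue(66): size=1
4. enqueue(43): size=2
5. enqueue(83): size=3
6. enqueue(50): size=4
7. enqueue(38): size=5
8. enqueue(89): size=6
9. enqueue(41): size=6=cap → OVERFLOW (fail)
10. enqueue(53): size=6=cap → OVERFLOW (fail)
11. enqueue(78): size=6=cap → OVERFLOW (fail)
12. dequeue(): size=5
13. dequeue(): size=4
14. dequeue(): size=3

Answer: 9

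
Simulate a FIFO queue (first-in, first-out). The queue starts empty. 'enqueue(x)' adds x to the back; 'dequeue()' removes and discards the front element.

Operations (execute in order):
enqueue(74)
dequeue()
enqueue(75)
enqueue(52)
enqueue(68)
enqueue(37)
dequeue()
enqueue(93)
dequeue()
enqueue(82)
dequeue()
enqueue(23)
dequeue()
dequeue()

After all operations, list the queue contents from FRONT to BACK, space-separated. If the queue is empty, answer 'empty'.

enqueue(74): [74]
dequeue(): []
enqueue(75): [75]
enqueue(52): [75, 52]
enqueue(68): [75, 52, 68]
enqueue(37): [75, 52, 68, 37]
dequeue(): [52, 68, 37]
enqueue(93): [52, 68, 37, 93]
dequeue(): [68, 37, 93]
enqueue(82): [68, 37, 93, 82]
dequeue(): [37, 93, 82]
enqueue(23): [37, 93, 82, 23]
dequeue(): [93, 82, 23]
dequeue(): [82, 23]

Answer: 82 23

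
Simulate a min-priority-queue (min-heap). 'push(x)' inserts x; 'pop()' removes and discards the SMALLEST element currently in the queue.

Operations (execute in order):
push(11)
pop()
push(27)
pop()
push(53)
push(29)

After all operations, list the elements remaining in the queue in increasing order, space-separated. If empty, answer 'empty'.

Answer: 29 53

Derivation:
push(11): heap contents = [11]
pop() → 11: heap contents = []
push(27): heap contents = [27]
pop() → 27: heap contents = []
push(53): heap contents = [53]
push(29): heap contents = [29, 53]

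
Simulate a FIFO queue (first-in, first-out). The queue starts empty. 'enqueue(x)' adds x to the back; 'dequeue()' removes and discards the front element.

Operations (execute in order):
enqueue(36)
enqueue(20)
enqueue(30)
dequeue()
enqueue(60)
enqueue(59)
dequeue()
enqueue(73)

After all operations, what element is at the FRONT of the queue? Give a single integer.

Answer: 30

Derivation:
enqueue(36): queue = [36]
enqueue(20): queue = [36, 20]
enqueue(30): queue = [36, 20, 30]
dequeue(): queue = [20, 30]
enqueue(60): queue = [20, 30, 60]
enqueue(59): queue = [20, 30, 60, 59]
dequeue(): queue = [30, 60, 59]
enqueue(73): queue = [30, 60, 59, 73]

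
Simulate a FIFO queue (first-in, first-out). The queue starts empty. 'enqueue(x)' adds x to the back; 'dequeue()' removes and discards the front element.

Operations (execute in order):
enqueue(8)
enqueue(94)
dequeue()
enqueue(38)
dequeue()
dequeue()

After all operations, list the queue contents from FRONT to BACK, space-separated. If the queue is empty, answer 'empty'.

enqueue(8): [8]
enqueue(94): [8, 94]
dequeue(): [94]
enqueue(38): [94, 38]
dequeue(): [38]
dequeue(): []

Answer: empty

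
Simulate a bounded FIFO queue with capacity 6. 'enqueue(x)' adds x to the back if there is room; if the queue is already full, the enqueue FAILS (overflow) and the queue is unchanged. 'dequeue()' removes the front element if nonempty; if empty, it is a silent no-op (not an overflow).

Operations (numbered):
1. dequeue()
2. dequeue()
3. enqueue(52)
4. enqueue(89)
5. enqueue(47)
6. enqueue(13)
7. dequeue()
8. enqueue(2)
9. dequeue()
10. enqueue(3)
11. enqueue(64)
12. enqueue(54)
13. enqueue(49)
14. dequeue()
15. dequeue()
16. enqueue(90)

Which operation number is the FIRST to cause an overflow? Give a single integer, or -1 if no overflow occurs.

1. dequeue(): empty, no-op, size=0
2. dequeue(): empty, no-op, size=0
3. enqueue(52): size=1
4. enqueue(89): size=2
5. enqueue(47): size=3
6. enqueue(13): size=4
7. dequeue(): size=3
8. enqueue(2): size=4
9. dequeue(): size=3
10. enqueue(3): size=4
11. enqueue(64): size=5
12. enqueue(54): size=6
13. enqueue(49): size=6=cap → OVERFLOW (fail)
14. dequeue(): size=5
15. dequeue(): size=4
16. enqueue(90): size=5

Answer: 13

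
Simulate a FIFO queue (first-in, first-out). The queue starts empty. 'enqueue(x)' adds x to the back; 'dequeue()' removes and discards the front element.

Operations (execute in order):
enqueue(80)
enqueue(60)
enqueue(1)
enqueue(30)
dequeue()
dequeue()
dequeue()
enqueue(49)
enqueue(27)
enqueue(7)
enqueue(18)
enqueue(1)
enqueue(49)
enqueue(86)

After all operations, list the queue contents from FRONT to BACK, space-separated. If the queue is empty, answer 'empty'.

Answer: 30 49 27 7 18 1 49 86

Derivation:
enqueue(80): [80]
enqueue(60): [80, 60]
enqueue(1): [80, 60, 1]
enqueue(30): [80, 60, 1, 30]
dequeue(): [60, 1, 30]
dequeue(): [1, 30]
dequeue(): [30]
enqueue(49): [30, 49]
enqueue(27): [30, 49, 27]
enqueue(7): [30, 49, 27, 7]
enqueue(18): [30, 49, 27, 7, 18]
enqueue(1): [30, 49, 27, 7, 18, 1]
enqueue(49): [30, 49, 27, 7, 18, 1, 49]
enqueue(86): [30, 49, 27, 7, 18, 1, 49, 86]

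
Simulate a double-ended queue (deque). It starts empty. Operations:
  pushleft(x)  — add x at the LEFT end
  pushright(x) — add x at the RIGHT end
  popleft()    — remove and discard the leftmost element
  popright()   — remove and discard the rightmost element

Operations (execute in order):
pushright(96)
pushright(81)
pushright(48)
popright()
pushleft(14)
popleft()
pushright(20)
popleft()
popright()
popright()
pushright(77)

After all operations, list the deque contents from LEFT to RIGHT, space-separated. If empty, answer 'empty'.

pushright(96): [96]
pushright(81): [96, 81]
pushright(48): [96, 81, 48]
popright(): [96, 81]
pushleft(14): [14, 96, 81]
popleft(): [96, 81]
pushright(20): [96, 81, 20]
popleft(): [81, 20]
popright(): [81]
popright(): []
pushright(77): [77]

Answer: 77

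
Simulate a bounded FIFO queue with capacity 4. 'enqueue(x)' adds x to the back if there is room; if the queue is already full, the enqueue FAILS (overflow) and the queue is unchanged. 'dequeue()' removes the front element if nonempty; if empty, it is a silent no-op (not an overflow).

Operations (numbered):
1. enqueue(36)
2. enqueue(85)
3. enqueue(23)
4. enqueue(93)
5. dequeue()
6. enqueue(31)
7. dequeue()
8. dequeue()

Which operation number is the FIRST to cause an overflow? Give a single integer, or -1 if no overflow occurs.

Answer: -1

Derivation:
1. enqueue(36): size=1
2. enqueue(85): size=2
3. enqueue(23): size=3
4. enqueue(93): size=4
5. dequeue(): size=3
6. enqueue(31): size=4
7. dequeue(): size=3
8. dequeue(): size=2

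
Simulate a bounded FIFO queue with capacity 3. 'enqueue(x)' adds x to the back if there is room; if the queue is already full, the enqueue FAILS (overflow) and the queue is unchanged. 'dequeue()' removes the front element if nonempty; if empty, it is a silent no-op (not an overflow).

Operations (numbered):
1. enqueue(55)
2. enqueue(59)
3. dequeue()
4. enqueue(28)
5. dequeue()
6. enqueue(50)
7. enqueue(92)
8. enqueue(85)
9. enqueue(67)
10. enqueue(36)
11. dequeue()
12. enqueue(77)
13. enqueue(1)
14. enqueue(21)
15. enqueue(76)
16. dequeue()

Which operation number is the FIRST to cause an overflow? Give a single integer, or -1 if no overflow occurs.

1. enqueue(55): size=1
2. enqueue(59): size=2
3. dequeue(): size=1
4. enqueue(28): size=2
5. dequeue(): size=1
6. enqueue(50): size=2
7. enqueue(92): size=3
8. enqueue(85): size=3=cap → OVERFLOW (fail)
9. enqueue(67): size=3=cap → OVERFLOW (fail)
10. enqueue(36): size=3=cap → OVERFLOW (fail)
11. dequeue(): size=2
12. enqueue(77): size=3
13. enqueue(1): size=3=cap → OVERFLOW (fail)
14. enqueue(21): size=3=cap → OVERFLOW (fail)
15. enqueue(76): size=3=cap → OVERFLOW (fail)
16. dequeue(): size=2

Answer: 8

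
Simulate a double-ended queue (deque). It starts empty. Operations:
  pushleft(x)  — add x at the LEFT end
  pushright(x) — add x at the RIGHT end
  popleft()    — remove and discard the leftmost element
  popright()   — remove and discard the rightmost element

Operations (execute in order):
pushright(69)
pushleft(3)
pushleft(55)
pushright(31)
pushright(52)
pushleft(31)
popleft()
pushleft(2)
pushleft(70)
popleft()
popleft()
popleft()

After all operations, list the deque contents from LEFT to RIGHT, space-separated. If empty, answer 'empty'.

pushright(69): [69]
pushleft(3): [3, 69]
pushleft(55): [55, 3, 69]
pushright(31): [55, 3, 69, 31]
pushright(52): [55, 3, 69, 31, 52]
pushleft(31): [31, 55, 3, 69, 31, 52]
popleft(): [55, 3, 69, 31, 52]
pushleft(2): [2, 55, 3, 69, 31, 52]
pushleft(70): [70, 2, 55, 3, 69, 31, 52]
popleft(): [2, 55, 3, 69, 31, 52]
popleft(): [55, 3, 69, 31, 52]
popleft(): [3, 69, 31, 52]

Answer: 3 69 31 52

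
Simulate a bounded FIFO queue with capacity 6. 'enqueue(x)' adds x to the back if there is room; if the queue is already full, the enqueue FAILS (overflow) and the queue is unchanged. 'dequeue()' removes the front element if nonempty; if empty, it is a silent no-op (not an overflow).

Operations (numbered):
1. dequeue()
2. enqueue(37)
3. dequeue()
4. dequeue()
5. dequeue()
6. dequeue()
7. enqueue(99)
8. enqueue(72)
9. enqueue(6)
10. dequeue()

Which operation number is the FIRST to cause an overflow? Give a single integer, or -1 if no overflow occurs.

Answer: -1

Derivation:
1. dequeue(): empty, no-op, size=0
2. enqueue(37): size=1
3. dequeue(): size=0
4. dequeue(): empty, no-op, size=0
5. dequeue(): empty, no-op, size=0
6. dequeue(): empty, no-op, size=0
7. enqueue(99): size=1
8. enqueue(72): size=2
9. enqueue(6): size=3
10. dequeue(): size=2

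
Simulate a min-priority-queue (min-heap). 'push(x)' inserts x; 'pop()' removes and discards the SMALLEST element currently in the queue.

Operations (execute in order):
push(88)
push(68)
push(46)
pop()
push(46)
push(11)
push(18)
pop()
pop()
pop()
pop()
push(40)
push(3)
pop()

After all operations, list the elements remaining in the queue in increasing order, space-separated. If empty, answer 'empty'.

Answer: 40 88

Derivation:
push(88): heap contents = [88]
push(68): heap contents = [68, 88]
push(46): heap contents = [46, 68, 88]
pop() → 46: heap contents = [68, 88]
push(46): heap contents = [46, 68, 88]
push(11): heap contents = [11, 46, 68, 88]
push(18): heap contents = [11, 18, 46, 68, 88]
pop() → 11: heap contents = [18, 46, 68, 88]
pop() → 18: heap contents = [46, 68, 88]
pop() → 46: heap contents = [68, 88]
pop() → 68: heap contents = [88]
push(40): heap contents = [40, 88]
push(3): heap contents = [3, 40, 88]
pop() → 3: heap contents = [40, 88]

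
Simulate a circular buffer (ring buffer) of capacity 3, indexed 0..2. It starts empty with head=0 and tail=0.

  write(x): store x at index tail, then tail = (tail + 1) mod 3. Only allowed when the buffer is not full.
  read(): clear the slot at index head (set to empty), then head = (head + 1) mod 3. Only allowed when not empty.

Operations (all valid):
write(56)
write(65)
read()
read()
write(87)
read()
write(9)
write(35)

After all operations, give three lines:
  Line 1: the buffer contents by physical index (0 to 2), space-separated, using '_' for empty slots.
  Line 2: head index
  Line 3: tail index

Answer: 9 35 _
0
2

Derivation:
write(56): buf=[56 _ _], head=0, tail=1, size=1
write(65): buf=[56 65 _], head=0, tail=2, size=2
read(): buf=[_ 65 _], head=1, tail=2, size=1
read(): buf=[_ _ _], head=2, tail=2, size=0
write(87): buf=[_ _ 87], head=2, tail=0, size=1
read(): buf=[_ _ _], head=0, tail=0, size=0
write(9): buf=[9 _ _], head=0, tail=1, size=1
write(35): buf=[9 35 _], head=0, tail=2, size=2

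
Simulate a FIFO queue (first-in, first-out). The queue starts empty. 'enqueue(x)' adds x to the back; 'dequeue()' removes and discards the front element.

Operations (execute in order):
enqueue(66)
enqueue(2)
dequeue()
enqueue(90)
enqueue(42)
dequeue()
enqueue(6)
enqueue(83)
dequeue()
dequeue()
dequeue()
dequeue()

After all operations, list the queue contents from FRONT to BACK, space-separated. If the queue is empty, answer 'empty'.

enqueue(66): [66]
enqueue(2): [66, 2]
dequeue(): [2]
enqueue(90): [2, 90]
enqueue(42): [2, 90, 42]
dequeue(): [90, 42]
enqueue(6): [90, 42, 6]
enqueue(83): [90, 42, 6, 83]
dequeue(): [42, 6, 83]
dequeue(): [6, 83]
dequeue(): [83]
dequeue(): []

Answer: empty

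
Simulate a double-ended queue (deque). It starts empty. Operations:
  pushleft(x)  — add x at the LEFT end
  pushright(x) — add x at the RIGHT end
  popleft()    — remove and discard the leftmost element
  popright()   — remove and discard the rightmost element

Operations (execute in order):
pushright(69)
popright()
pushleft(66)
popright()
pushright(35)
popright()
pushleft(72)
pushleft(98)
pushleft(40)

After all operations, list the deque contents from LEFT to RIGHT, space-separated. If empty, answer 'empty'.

Answer: 40 98 72

Derivation:
pushright(69): [69]
popright(): []
pushleft(66): [66]
popright(): []
pushright(35): [35]
popright(): []
pushleft(72): [72]
pushleft(98): [98, 72]
pushleft(40): [40, 98, 72]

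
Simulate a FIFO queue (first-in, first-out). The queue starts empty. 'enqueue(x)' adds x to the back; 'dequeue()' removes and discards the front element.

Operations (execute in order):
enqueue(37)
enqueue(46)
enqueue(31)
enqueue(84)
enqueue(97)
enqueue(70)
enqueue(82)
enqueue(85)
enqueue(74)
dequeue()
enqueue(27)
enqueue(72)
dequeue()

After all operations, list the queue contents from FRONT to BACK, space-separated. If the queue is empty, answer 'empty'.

Answer: 31 84 97 70 82 85 74 27 72

Derivation:
enqueue(37): [37]
enqueue(46): [37, 46]
enqueue(31): [37, 46, 31]
enqueue(84): [37, 46, 31, 84]
enqueue(97): [37, 46, 31, 84, 97]
enqueue(70): [37, 46, 31, 84, 97, 70]
enqueue(82): [37, 46, 31, 84, 97, 70, 82]
enqueue(85): [37, 46, 31, 84, 97, 70, 82, 85]
enqueue(74): [37, 46, 31, 84, 97, 70, 82, 85, 74]
dequeue(): [46, 31, 84, 97, 70, 82, 85, 74]
enqueue(27): [46, 31, 84, 97, 70, 82, 85, 74, 27]
enqueue(72): [46, 31, 84, 97, 70, 82, 85, 74, 27, 72]
dequeue(): [31, 84, 97, 70, 82, 85, 74, 27, 72]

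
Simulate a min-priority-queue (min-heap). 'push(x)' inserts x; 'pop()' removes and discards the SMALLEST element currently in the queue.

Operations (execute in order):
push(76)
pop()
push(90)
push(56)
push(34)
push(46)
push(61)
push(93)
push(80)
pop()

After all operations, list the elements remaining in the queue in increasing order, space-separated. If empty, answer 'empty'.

Answer: 46 56 61 80 90 93

Derivation:
push(76): heap contents = [76]
pop() → 76: heap contents = []
push(90): heap contents = [90]
push(56): heap contents = [56, 90]
push(34): heap contents = [34, 56, 90]
push(46): heap contents = [34, 46, 56, 90]
push(61): heap contents = [34, 46, 56, 61, 90]
push(93): heap contents = [34, 46, 56, 61, 90, 93]
push(80): heap contents = [34, 46, 56, 61, 80, 90, 93]
pop() → 34: heap contents = [46, 56, 61, 80, 90, 93]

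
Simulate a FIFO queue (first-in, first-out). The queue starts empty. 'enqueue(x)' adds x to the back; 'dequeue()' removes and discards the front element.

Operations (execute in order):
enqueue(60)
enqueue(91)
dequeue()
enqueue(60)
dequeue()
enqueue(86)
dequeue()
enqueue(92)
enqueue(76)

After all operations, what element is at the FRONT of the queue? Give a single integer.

Answer: 86

Derivation:
enqueue(60): queue = [60]
enqueue(91): queue = [60, 91]
dequeue(): queue = [91]
enqueue(60): queue = [91, 60]
dequeue(): queue = [60]
enqueue(86): queue = [60, 86]
dequeue(): queue = [86]
enqueue(92): queue = [86, 92]
enqueue(76): queue = [86, 92, 76]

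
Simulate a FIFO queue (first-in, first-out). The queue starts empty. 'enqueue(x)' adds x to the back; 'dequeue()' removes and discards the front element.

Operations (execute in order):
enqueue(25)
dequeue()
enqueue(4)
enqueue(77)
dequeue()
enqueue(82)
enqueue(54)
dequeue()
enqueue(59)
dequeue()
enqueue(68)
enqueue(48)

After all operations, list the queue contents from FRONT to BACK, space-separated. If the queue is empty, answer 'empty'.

enqueue(25): [25]
dequeue(): []
enqueue(4): [4]
enqueue(77): [4, 77]
dequeue(): [77]
enqueue(82): [77, 82]
enqueue(54): [77, 82, 54]
dequeue(): [82, 54]
enqueue(59): [82, 54, 59]
dequeue(): [54, 59]
enqueue(68): [54, 59, 68]
enqueue(48): [54, 59, 68, 48]

Answer: 54 59 68 48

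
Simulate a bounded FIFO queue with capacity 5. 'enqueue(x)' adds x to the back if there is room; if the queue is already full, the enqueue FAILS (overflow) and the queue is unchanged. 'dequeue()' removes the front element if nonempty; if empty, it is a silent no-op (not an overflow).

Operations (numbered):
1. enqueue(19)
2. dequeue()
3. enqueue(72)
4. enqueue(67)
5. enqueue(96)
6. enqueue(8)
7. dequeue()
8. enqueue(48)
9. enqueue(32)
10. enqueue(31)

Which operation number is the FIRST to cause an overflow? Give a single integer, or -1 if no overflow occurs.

Answer: 10

Derivation:
1. enqueue(19): size=1
2. dequeue(): size=0
3. enqueue(72): size=1
4. enqueue(67): size=2
5. enqueue(96): size=3
6. enqueue(8): size=4
7. dequeue(): size=3
8. enqueue(48): size=4
9. enqueue(32): size=5
10. enqueue(31): size=5=cap → OVERFLOW (fail)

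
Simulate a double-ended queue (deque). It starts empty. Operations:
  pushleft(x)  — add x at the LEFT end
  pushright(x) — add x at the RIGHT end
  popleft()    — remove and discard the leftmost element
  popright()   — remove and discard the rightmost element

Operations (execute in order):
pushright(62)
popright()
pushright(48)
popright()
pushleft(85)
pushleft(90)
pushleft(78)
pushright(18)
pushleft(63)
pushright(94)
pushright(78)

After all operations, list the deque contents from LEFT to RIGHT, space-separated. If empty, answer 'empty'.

Answer: 63 78 90 85 18 94 78

Derivation:
pushright(62): [62]
popright(): []
pushright(48): [48]
popright(): []
pushleft(85): [85]
pushleft(90): [90, 85]
pushleft(78): [78, 90, 85]
pushright(18): [78, 90, 85, 18]
pushleft(63): [63, 78, 90, 85, 18]
pushright(94): [63, 78, 90, 85, 18, 94]
pushright(78): [63, 78, 90, 85, 18, 94, 78]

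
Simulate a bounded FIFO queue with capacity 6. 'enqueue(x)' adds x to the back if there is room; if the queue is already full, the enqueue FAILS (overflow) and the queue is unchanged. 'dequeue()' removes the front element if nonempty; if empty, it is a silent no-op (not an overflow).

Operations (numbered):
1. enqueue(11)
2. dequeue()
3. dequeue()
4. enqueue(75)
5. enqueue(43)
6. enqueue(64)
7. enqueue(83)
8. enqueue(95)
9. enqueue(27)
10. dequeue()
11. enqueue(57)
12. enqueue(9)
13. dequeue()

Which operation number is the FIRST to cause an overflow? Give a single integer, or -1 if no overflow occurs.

Answer: 12

Derivation:
1. enqueue(11): size=1
2. dequeue(): size=0
3. dequeue(): empty, no-op, size=0
4. enqueue(75): size=1
5. enqueue(43): size=2
6. enqueue(64): size=3
7. enqueue(83): size=4
8. enqueue(95): size=5
9. enqueue(27): size=6
10. dequeue(): size=5
11. enqueue(57): size=6
12. enqueue(9): size=6=cap → OVERFLOW (fail)
13. dequeue(): size=5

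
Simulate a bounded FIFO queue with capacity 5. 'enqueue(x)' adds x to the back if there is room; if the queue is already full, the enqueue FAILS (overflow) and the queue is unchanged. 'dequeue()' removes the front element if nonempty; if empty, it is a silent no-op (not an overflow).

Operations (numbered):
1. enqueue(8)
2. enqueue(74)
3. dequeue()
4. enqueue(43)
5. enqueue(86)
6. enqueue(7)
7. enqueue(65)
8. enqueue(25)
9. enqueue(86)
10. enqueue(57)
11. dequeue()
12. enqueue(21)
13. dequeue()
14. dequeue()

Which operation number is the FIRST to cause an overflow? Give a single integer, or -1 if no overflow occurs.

1. enqueue(8): size=1
2. enqueue(74): size=2
3. dequeue(): size=1
4. enqueue(43): size=2
5. enqueue(86): size=3
6. enqueue(7): size=4
7. enqueue(65): size=5
8. enqueue(25): size=5=cap → OVERFLOW (fail)
9. enqueue(86): size=5=cap → OVERFLOW (fail)
10. enqueue(57): size=5=cap → OVERFLOW (fail)
11. dequeue(): size=4
12. enqueue(21): size=5
13. dequeue(): size=4
14. dequeue(): size=3

Answer: 8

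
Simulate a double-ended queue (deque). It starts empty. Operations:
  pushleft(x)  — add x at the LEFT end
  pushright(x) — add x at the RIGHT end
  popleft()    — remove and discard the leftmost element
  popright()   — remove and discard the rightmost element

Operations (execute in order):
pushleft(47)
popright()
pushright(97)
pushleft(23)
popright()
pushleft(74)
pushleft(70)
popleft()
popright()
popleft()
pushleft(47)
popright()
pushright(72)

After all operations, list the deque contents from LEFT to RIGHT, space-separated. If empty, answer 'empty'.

pushleft(47): [47]
popright(): []
pushright(97): [97]
pushleft(23): [23, 97]
popright(): [23]
pushleft(74): [74, 23]
pushleft(70): [70, 74, 23]
popleft(): [74, 23]
popright(): [74]
popleft(): []
pushleft(47): [47]
popright(): []
pushright(72): [72]

Answer: 72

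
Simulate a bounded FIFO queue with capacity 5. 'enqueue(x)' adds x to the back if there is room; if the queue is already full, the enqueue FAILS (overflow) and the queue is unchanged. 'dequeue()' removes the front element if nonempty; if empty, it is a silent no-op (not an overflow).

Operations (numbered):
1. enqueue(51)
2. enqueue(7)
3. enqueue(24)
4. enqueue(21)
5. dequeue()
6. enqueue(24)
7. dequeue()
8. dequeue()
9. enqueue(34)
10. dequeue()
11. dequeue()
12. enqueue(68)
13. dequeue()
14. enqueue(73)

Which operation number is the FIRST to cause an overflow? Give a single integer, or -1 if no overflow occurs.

1. enqueue(51): size=1
2. enqueue(7): size=2
3. enqueue(24): size=3
4. enqueue(21): size=4
5. dequeue(): size=3
6. enqueue(24): size=4
7. dequeue(): size=3
8. dequeue(): size=2
9. enqueue(34): size=3
10. dequeue(): size=2
11. dequeue(): size=1
12. enqueue(68): size=2
13. dequeue(): size=1
14. enqueue(73): size=2

Answer: -1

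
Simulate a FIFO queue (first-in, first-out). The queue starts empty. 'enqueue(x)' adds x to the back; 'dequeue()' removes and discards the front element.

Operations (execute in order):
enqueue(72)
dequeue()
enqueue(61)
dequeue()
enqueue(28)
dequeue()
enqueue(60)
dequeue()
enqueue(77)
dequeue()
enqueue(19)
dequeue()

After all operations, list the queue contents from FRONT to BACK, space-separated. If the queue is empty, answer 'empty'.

Answer: empty

Derivation:
enqueue(72): [72]
dequeue(): []
enqueue(61): [61]
dequeue(): []
enqueue(28): [28]
dequeue(): []
enqueue(60): [60]
dequeue(): []
enqueue(77): [77]
dequeue(): []
enqueue(19): [19]
dequeue(): []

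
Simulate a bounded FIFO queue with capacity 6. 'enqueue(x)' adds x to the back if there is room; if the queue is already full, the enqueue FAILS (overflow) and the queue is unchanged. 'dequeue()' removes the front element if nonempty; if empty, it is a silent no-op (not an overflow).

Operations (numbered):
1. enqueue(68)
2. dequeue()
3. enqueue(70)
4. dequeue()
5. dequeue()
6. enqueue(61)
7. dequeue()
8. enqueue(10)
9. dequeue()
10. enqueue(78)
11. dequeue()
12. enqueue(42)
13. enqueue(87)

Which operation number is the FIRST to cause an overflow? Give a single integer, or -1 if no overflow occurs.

1. enqueue(68): size=1
2. dequeue(): size=0
3. enqueue(70): size=1
4. dequeue(): size=0
5. dequeue(): empty, no-op, size=0
6. enqueue(61): size=1
7. dequeue(): size=0
8. enqueue(10): size=1
9. dequeue(): size=0
10. enqueue(78): size=1
11. dequeue(): size=0
12. enqueue(42): size=1
13. enqueue(87): size=2

Answer: -1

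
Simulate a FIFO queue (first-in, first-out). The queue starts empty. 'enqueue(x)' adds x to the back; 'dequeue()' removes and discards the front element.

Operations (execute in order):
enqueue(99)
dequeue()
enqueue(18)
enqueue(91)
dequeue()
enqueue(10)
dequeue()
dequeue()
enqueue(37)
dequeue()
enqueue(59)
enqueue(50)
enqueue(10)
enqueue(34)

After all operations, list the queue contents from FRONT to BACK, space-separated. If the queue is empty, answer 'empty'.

Answer: 59 50 10 34

Derivation:
enqueue(99): [99]
dequeue(): []
enqueue(18): [18]
enqueue(91): [18, 91]
dequeue(): [91]
enqueue(10): [91, 10]
dequeue(): [10]
dequeue(): []
enqueue(37): [37]
dequeue(): []
enqueue(59): [59]
enqueue(50): [59, 50]
enqueue(10): [59, 50, 10]
enqueue(34): [59, 50, 10, 34]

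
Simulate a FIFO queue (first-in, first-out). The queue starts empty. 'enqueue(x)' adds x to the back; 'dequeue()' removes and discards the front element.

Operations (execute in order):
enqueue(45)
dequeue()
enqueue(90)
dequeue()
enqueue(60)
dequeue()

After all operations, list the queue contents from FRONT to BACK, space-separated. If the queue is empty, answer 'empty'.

enqueue(45): [45]
dequeue(): []
enqueue(90): [90]
dequeue(): []
enqueue(60): [60]
dequeue(): []

Answer: empty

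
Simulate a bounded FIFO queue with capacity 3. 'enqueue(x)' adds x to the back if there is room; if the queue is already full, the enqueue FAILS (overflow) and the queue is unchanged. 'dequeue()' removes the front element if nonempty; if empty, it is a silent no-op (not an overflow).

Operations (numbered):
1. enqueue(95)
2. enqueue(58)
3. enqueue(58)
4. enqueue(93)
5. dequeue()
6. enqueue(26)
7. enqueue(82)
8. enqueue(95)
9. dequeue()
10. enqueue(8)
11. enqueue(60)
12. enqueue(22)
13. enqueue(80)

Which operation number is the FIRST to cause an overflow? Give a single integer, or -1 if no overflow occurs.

1. enqueue(95): size=1
2. enqueue(58): size=2
3. enqueue(58): size=3
4. enqueue(93): size=3=cap → OVERFLOW (fail)
5. dequeue(): size=2
6. enqueue(26): size=3
7. enqueue(82): size=3=cap → OVERFLOW (fail)
8. enqueue(95): size=3=cap → OVERFLOW (fail)
9. dequeue(): size=2
10. enqueue(8): size=3
11. enqueue(60): size=3=cap → OVERFLOW (fail)
12. enqueue(22): size=3=cap → OVERFLOW (fail)
13. enqueue(80): size=3=cap → OVERFLOW (fail)

Answer: 4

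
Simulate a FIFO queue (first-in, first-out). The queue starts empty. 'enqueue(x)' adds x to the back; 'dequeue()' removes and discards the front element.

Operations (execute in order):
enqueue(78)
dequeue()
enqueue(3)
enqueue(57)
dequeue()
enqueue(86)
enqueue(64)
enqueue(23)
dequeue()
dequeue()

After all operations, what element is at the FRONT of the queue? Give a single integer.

enqueue(78): queue = [78]
dequeue(): queue = []
enqueue(3): queue = [3]
enqueue(57): queue = [3, 57]
dequeue(): queue = [57]
enqueue(86): queue = [57, 86]
enqueue(64): queue = [57, 86, 64]
enqueue(23): queue = [57, 86, 64, 23]
dequeue(): queue = [86, 64, 23]
dequeue(): queue = [64, 23]

Answer: 64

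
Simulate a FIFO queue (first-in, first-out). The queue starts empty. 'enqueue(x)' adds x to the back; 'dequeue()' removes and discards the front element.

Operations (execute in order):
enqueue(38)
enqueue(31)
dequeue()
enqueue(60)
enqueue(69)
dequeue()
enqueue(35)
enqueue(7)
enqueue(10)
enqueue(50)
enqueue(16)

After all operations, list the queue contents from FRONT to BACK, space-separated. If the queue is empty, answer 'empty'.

Answer: 60 69 35 7 10 50 16

Derivation:
enqueue(38): [38]
enqueue(31): [38, 31]
dequeue(): [31]
enqueue(60): [31, 60]
enqueue(69): [31, 60, 69]
dequeue(): [60, 69]
enqueue(35): [60, 69, 35]
enqueue(7): [60, 69, 35, 7]
enqueue(10): [60, 69, 35, 7, 10]
enqueue(50): [60, 69, 35, 7, 10, 50]
enqueue(16): [60, 69, 35, 7, 10, 50, 16]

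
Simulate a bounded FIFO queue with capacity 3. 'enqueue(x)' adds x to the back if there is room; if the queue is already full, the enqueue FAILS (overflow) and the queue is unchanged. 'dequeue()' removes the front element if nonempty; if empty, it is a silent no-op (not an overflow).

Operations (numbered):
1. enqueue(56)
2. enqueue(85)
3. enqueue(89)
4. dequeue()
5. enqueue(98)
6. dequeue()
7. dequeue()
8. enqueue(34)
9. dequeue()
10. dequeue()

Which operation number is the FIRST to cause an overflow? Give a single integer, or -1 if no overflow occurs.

1. enqueue(56): size=1
2. enqueue(85): size=2
3. enqueue(89): size=3
4. dequeue(): size=2
5. enqueue(98): size=3
6. dequeue(): size=2
7. dequeue(): size=1
8. enqueue(34): size=2
9. dequeue(): size=1
10. dequeue(): size=0

Answer: -1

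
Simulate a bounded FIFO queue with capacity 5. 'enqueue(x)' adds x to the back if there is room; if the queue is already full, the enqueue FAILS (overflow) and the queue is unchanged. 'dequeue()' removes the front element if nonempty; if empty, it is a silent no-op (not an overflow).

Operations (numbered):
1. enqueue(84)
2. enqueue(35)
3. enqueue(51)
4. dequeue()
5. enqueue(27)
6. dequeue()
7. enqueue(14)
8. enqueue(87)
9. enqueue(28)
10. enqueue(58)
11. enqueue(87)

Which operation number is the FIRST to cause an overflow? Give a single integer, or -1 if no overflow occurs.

Answer: 10

Derivation:
1. enqueue(84): size=1
2. enqueue(35): size=2
3. enqueue(51): size=3
4. dequeue(): size=2
5. enqueue(27): size=3
6. dequeue(): size=2
7. enqueue(14): size=3
8. enqueue(87): size=4
9. enqueue(28): size=5
10. enqueue(58): size=5=cap → OVERFLOW (fail)
11. enqueue(87): size=5=cap → OVERFLOW (fail)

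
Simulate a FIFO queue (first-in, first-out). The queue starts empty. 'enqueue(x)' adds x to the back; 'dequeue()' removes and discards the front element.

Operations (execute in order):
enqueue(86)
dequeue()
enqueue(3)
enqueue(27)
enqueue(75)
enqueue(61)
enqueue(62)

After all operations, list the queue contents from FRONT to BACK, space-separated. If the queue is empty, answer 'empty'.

Answer: 3 27 75 61 62

Derivation:
enqueue(86): [86]
dequeue(): []
enqueue(3): [3]
enqueue(27): [3, 27]
enqueue(75): [3, 27, 75]
enqueue(61): [3, 27, 75, 61]
enqueue(62): [3, 27, 75, 61, 62]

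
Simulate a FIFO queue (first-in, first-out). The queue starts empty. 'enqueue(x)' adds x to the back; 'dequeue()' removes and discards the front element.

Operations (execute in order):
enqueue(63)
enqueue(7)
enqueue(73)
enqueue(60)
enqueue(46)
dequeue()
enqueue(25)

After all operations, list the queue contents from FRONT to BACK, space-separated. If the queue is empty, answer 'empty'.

enqueue(63): [63]
enqueue(7): [63, 7]
enqueue(73): [63, 7, 73]
enqueue(60): [63, 7, 73, 60]
enqueue(46): [63, 7, 73, 60, 46]
dequeue(): [7, 73, 60, 46]
enqueue(25): [7, 73, 60, 46, 25]

Answer: 7 73 60 46 25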